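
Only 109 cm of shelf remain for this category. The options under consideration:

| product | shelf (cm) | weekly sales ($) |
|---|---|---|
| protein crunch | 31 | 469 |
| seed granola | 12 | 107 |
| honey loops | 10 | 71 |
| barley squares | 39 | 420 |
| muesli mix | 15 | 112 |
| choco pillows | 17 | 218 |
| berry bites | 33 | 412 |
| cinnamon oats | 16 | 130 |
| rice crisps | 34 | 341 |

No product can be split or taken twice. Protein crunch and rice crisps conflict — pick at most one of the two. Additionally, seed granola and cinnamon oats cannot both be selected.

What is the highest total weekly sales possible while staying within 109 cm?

Taking protein crunch + seed granola + muesli mix + choco pillows + berry bites: 108 cm used, 1318 in weekly sales.

1318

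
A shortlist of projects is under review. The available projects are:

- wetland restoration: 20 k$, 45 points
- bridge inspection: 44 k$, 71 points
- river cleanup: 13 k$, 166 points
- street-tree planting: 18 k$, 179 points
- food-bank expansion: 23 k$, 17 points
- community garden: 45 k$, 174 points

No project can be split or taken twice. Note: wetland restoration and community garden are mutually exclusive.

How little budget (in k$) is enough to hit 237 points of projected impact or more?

Look for the lowest-budget combination reaching 237.
river cleanup + street-tree planting: 345 projected impact at 31 k$.
Any bundle with less than 31 k$ falls short of 237.

31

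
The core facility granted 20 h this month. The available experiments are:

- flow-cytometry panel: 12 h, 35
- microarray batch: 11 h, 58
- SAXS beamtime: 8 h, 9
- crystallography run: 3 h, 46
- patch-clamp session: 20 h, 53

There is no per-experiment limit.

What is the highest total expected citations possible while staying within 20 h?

Taking 6×crystallography run: 18 h used, 276 in expected citations.
The spare 2 h is too small for any remaining experiment, and no exchange beats 276.

276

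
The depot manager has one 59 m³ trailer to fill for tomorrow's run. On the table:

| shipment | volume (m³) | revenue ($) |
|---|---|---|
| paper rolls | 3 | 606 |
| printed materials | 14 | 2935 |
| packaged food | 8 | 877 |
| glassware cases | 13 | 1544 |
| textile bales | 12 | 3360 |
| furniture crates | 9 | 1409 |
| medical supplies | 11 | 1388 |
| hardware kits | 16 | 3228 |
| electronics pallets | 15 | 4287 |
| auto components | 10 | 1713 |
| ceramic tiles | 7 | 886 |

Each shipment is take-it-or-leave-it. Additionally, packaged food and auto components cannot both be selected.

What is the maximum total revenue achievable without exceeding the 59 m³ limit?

Ranking by ratio (revenue/m³): electronics pallets 285.80, textile bales 280.00, printed materials 209.64, paper rolls 202.00.
Taking the top-ratio shipments first gives paper rolls + printed materials + textile bales + electronics pallets + auto components for 12901 (54 m³).
Dropping paper rolls and auto components frees 13 m³; slotting in hardware kits (16 m³) lifts the total to 13810 at 57 m³.
Runner-up paper rolls + textile bales + hardware kits + electronics pallets + auto components tops out at 13194.

13810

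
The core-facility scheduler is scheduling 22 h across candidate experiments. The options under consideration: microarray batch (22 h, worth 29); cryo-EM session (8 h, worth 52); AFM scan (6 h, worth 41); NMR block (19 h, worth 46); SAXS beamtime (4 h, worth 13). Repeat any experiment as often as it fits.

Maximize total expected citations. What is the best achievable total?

145

Taking the top-ratio experiments first gives 3×AFM scan + SAXS beamtime for 136 (22 h).
The 16 h tied up in 2×AFM scan and SAXS beamtime is better spent on 2×cryo-EM session — total rises to 145 (22 h).
Every other selection either busts 22 h or fails to beat 145.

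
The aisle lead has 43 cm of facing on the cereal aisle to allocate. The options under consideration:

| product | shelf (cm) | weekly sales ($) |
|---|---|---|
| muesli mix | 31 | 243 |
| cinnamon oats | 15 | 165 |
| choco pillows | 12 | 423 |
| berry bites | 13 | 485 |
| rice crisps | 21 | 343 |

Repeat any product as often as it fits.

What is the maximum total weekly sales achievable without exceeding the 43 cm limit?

Ranking by ratio (weekly sales/cm): berry bites 37.31, choco pillows 35.25, rice crisps 16.33.
3×berry bites uses 39 of the 43 cm and totals 1455.
Nothing else within 43 cm beats 1455.

1455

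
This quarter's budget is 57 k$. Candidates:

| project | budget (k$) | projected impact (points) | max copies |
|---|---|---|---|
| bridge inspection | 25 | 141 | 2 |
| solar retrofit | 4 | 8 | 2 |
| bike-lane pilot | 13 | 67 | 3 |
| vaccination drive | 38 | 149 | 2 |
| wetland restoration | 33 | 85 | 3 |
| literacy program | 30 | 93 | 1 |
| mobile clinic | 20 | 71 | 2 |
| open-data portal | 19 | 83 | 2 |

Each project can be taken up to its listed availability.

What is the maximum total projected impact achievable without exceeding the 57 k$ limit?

291

A density-first pass picks 2×bridge inspection + solar retrofit — 290 at 54 k$.
Dropping bridge inspection and solar retrofit frees 29 k$; slotting in bike-lane pilot + open-data portal (32 k$) lifts the total to 291 at 57 k$.
That's the maximum — no swap from here does better than 291.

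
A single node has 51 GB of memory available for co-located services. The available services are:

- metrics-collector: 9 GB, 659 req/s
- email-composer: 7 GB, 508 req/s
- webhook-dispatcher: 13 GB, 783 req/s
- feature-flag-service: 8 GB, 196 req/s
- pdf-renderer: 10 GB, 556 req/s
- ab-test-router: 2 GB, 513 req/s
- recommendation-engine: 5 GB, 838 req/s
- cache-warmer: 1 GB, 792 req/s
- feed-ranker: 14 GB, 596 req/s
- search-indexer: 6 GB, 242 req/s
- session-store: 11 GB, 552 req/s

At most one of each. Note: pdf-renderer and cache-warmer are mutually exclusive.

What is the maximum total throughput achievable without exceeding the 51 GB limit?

Best packing: metrics-collector + email-composer + webhook-dispatcher + ab-test-router + recommendation-engine + cache-warmer + feed-ranker — 51 GB, 4689 total.

4689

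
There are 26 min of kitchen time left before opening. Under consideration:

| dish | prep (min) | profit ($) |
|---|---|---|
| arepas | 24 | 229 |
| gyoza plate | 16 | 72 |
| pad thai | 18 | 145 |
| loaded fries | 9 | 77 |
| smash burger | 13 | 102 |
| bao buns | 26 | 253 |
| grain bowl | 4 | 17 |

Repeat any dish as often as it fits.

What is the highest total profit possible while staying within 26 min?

253

Best packing: bao buns — 26 min, 253 total.
Every other selection either busts 26 min or fails to beat 253.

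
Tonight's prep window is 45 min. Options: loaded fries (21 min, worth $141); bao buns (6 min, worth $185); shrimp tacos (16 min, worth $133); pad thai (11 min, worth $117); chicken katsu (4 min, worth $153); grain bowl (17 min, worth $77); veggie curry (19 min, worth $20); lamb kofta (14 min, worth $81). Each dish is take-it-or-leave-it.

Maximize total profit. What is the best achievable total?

596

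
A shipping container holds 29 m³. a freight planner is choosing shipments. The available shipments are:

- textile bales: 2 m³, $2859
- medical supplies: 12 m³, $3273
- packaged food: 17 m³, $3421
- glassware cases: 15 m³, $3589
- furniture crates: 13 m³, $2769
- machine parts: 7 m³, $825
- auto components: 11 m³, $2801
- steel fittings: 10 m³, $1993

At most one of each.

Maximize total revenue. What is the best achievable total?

Ranking by ratio (revenue/m³): textile bales 1429.50, medical supplies 272.75, auto components 254.64.
A density-first pass picks textile bales + medical supplies + auto components — 8933 at 25 m³.
The 11 m³ tied up in auto components is better spent on glassware cases — total rises to 9721 (29 m³).

9721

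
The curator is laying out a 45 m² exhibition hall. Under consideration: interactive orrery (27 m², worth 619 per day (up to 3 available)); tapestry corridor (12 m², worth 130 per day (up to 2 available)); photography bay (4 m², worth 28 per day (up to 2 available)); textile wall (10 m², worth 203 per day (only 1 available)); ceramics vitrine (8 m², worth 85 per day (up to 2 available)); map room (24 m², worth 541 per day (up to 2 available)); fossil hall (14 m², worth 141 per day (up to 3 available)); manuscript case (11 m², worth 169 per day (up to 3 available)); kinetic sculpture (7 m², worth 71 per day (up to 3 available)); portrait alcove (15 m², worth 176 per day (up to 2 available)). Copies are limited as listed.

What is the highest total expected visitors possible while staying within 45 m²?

Taking the top-ratio exhibits first gives interactive orrery + textile wall + ceramics vitrine for 907 (45 m²).
Dropping interactive orrery and ceramics vitrine frees 35 m²; slotting in map room + manuscript case (35 m²) lifts the total to 913 at 45 m².
That's the maximum — no swap from here does better than 913.

913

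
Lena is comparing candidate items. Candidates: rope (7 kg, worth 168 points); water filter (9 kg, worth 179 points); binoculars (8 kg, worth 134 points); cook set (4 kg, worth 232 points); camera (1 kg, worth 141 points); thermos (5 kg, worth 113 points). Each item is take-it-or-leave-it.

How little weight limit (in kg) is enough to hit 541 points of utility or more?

12

Minimise kg subject to total utility ≥ 541.
Taking rope + cook set + camera gives 541 (≥ 541) for 12 kg.
No combination under 12 kg hits 541.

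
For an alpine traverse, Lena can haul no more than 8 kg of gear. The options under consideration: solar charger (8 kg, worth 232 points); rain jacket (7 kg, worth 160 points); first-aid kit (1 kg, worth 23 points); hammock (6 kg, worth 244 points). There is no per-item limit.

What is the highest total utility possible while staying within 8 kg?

290

Best packing: 2×first-aid kit + hammock — 8 kg, 290 total.
Nothing else within 8 kg beats 290.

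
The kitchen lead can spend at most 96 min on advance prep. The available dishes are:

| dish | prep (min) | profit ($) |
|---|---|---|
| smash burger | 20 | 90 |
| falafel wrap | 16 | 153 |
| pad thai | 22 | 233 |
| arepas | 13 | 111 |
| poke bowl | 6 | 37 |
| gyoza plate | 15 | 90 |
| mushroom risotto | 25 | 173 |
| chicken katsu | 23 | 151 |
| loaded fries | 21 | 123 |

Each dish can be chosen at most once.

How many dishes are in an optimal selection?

6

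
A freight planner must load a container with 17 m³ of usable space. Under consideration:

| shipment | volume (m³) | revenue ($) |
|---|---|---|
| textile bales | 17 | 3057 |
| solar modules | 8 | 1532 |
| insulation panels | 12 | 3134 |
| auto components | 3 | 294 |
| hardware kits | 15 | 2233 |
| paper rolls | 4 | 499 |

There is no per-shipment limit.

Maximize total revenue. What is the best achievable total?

3633

Best packing: insulation panels + paper rolls — 16 m³, 3633 total.
That's the maximum — no swap from here does better than 3633.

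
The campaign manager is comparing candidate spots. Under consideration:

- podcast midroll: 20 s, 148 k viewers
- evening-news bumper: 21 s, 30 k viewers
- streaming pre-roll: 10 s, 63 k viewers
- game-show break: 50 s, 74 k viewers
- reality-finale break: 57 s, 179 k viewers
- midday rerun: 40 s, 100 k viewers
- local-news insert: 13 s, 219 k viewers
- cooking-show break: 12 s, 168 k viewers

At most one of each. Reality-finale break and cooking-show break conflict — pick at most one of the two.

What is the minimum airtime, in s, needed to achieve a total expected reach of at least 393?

Need the lightest bundle worth ≥ 393.
streaming pre-roll + local-news insert + cooking-show break: 450 expected reach at 35 s.
No combination under 35 s hits 393.

35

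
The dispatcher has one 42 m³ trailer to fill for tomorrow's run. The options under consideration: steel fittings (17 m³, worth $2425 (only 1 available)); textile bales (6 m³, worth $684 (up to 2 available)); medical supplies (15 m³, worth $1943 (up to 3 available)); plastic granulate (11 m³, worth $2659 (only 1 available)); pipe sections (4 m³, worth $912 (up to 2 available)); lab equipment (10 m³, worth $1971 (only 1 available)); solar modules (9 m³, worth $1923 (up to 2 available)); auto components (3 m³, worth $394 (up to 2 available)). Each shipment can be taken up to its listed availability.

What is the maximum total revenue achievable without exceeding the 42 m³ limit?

8870

Greedy by ratio would take plastic granulate + 2×pipe sections + 2×solar modules + auto components: 40 m³ used, total 8723.
Dropping 2×pipe sections frees 8 m³; slotting in lab equipment (10 m³) lifts the total to 8870 at 42 m³.
Nothing else within 42 m³ beats 8870.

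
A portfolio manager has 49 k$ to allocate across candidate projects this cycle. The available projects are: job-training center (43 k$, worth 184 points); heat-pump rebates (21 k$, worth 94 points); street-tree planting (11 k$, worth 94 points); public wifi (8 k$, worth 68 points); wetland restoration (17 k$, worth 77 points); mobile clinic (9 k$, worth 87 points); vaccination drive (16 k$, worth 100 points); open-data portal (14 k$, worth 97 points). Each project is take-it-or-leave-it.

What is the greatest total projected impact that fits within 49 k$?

Taking the top-ratio projects first gives street-tree planting + public wifi + mobile clinic + open-data portal for 346 (42 k$).
Dropping mobile clinic frees 9 k$; slotting in vaccination drive (16 k$) lifts the total to 359 at 49 k$.

359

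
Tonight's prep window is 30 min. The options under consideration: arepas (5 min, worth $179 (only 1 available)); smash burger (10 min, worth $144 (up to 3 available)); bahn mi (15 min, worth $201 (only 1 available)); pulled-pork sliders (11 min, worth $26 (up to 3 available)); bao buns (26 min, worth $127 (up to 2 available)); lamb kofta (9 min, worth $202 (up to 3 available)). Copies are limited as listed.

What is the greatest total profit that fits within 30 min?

The ratio heuristic lands on arepas + 2×lamb kofta (583) but leaves 7 min idle.
Replace arepas with lamb kofta: the trade gains 23 net, giving 606 at 27 min.

606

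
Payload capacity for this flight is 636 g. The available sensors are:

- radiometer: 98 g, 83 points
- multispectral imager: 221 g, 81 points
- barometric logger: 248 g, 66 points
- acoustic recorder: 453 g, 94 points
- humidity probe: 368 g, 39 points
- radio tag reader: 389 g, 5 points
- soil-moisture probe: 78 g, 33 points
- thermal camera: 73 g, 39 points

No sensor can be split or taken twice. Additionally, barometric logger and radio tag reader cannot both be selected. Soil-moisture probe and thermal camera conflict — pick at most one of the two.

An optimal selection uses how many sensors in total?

Best achievable data value is 230.
radiometer + multispectral imager + barometric logger hits 230 at 567 g.
Every optimal selection uses 3 sensors.

3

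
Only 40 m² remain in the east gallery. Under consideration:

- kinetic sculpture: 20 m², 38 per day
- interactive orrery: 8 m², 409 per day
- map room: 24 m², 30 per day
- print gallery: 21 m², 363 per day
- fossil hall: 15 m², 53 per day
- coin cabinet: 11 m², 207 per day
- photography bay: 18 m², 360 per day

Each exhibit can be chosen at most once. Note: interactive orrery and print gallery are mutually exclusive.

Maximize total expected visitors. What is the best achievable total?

Taking interactive orrery + coin cabinet + photography bay: 37 m² used, 976 in expected visitors.
Runner-up interactive orrery + photography bay tops out at 769.

976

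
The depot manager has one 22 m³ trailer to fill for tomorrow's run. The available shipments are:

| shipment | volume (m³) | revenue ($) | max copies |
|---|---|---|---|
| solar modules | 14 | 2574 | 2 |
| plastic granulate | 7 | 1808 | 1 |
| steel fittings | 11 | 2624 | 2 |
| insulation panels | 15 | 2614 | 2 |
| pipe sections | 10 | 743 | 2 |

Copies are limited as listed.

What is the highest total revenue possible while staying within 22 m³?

Density check — plastic granulate 258.29, steel fittings 238.55, solar modules 183.86 are the best per m³.
A density-first pass picks plastic granulate + steel fittings — 4432 at 18 m³.
The 7 m³ tied up in plastic granulate is better spent on steel fittings — total rises to 5248 (22 m³).

5248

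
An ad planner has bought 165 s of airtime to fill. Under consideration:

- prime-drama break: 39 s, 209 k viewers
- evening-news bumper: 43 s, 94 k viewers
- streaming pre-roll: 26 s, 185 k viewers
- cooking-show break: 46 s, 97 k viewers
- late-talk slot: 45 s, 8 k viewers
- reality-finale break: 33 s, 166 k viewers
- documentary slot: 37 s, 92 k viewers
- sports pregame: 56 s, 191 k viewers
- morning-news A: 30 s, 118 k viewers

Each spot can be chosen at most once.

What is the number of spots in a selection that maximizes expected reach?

The maximum expected reach within 165 s is 770.
One optimal bundle: prime-drama break + streaming pre-roll + reality-finale break + documentary slot + morning-news A (165 s).
Any selection reaching 770 contains exactly 5 spots.

5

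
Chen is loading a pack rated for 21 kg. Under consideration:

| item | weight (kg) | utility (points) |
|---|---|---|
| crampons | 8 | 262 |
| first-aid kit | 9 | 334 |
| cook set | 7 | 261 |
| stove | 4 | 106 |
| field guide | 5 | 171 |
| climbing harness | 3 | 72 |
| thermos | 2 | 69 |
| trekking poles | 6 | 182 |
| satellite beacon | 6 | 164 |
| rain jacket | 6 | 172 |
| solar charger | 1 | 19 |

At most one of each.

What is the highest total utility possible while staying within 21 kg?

766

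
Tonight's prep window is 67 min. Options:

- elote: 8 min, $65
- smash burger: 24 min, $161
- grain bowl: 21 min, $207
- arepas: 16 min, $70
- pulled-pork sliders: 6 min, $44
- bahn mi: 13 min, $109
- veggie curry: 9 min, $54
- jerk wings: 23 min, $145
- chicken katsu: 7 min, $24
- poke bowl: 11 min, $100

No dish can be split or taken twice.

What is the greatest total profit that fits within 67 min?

549

Density check — grain bowl 9.86, poke bowl 9.09, bahn mi 8.38, elote 8.12 are the best per min.
Best packing: elote + grain bowl + pulled-pork sliders + bahn mi + chicken katsu + poke bowl — 66 min, 549 total.
That's the maximum — no swap from here does better than 549.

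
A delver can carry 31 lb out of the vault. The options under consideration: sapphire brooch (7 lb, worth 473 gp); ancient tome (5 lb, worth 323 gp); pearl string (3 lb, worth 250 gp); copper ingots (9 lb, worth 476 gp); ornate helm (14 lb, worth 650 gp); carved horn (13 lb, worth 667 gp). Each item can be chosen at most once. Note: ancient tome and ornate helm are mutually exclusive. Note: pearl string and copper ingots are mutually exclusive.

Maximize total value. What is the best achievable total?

1713

Sapphire brooch + ancient tome + pearl string + carved horn uses 28 of the 31 lb and totals 1713.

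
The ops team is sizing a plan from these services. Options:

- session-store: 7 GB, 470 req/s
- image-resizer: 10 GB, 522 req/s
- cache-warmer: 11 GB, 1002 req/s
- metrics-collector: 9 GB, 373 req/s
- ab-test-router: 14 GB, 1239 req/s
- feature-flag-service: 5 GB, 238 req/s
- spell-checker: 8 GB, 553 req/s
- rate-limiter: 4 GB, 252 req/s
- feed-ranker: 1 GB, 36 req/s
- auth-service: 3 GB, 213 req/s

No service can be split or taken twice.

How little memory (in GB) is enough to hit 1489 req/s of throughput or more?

18

Need the lightest bundle worth ≥ 1489.
ab-test-router + rate-limiter: 1491 throughput at 18 GB.
Below 18 GB the best achievable stays under 1489.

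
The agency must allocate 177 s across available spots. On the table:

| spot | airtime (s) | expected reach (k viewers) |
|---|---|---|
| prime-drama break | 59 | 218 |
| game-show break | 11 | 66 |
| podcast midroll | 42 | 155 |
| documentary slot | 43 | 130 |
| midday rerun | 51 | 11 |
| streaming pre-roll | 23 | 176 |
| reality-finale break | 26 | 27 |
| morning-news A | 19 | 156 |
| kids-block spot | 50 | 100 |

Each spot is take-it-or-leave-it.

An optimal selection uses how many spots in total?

Best achievable expected reach is 771.
prime-drama break + game-show break + podcast midroll + streaming pre-roll + morning-news A hits 771 at 154 s.
All optima have 5 spots.

5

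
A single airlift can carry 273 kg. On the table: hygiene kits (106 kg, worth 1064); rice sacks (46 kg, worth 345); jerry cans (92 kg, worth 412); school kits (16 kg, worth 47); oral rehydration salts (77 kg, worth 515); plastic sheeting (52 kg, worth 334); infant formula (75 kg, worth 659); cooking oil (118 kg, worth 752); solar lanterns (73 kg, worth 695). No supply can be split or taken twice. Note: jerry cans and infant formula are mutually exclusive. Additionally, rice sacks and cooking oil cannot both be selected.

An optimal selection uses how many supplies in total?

4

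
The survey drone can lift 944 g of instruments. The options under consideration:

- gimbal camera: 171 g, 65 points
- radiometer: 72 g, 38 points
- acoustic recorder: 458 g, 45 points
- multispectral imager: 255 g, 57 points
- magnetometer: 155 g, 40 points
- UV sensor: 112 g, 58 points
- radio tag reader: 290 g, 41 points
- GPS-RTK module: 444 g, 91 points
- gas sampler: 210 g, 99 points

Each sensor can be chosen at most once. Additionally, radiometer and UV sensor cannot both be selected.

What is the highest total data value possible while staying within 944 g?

Ranking by ratio (data value/g): radiometer 0.53, UV sensor 0.52, gas sampler 0.47, gimbal camera 0.38.
Gimbal camera + multispectral imager + magnetometer + UV sensor + gas sampler uses 903 of the 944 g and totals 319.

319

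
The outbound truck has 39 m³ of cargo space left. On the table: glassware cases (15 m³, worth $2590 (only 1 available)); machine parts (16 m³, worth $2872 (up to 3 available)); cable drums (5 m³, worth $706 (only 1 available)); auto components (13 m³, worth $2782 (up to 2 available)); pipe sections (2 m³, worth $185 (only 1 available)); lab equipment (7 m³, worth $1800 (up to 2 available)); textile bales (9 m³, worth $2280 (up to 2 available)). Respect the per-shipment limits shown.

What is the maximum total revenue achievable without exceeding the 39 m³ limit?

9142

A density-first pass picks cable drums + pipe sections + 2×lab equipment + 2×textile bales — 9051 at 39 m³.
Replace cable drums and pipe sections and lab equipment with auto components: the trade gains 91 net, giving 9142 at 38 m³.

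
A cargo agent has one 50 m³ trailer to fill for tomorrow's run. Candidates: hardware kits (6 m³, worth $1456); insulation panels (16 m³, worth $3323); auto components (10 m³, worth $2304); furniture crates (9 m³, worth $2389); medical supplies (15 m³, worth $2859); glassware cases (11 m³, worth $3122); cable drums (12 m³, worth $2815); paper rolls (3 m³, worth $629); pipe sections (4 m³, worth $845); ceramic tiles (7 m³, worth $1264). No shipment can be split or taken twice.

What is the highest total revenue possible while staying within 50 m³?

By revenue per m³: glassware cases 283.82, furniture crates 265.44, hardware kits 242.67 lead.
Taking the top-ratio shipments first gives hardware kits + auto components + furniture crates + glassware cases + cable drums for 12086 (48 m³).
The 6 m³ tied up in hardware kits is better spent on paper rolls + pipe sections — total rises to 12104 (49 m³).
No other feasible combination exceeds 12104.

12104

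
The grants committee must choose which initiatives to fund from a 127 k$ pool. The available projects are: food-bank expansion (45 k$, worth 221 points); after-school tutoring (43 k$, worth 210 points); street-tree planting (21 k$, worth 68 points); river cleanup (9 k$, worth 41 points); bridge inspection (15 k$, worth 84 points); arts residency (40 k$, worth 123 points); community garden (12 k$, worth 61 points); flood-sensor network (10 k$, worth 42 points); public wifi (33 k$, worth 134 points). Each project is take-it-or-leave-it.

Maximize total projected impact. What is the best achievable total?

618

A density-first pass picks food-bank expansion + after-school tutoring + river cleanup + bridge inspection + community garden — 617 at 124 k$.
Replace river cleanup with flood-sensor network: the trade gains 1 net, giving 618 at 125 k$.
Runner-up food-bank expansion + after-school tutoring + river cleanup + bridge inspection + community garden tops out at 617.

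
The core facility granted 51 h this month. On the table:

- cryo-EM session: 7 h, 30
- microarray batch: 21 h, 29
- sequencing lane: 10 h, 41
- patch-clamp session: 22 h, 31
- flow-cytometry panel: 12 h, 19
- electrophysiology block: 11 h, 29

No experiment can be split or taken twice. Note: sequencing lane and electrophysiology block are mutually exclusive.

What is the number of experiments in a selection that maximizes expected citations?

Best achievable expected citations is 121.
One optimal bundle: cryo-EM session + sequencing lane + patch-clamp session + flow-cytometry panel (51 h).
Any selection reaching 121 contains exactly 4 experiments.

4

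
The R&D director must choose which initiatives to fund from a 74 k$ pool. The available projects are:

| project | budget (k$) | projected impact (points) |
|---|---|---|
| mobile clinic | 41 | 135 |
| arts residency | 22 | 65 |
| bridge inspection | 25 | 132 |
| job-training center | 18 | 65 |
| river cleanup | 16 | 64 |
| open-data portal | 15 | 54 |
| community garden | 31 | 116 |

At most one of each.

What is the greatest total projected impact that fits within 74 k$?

315

Density check — bridge inspection 5.28, river cleanup 4.00, community garden 3.74, job-training center 3.61 are the best per k$.
The ratio heuristic lands on bridge inspection + river cleanup + community garden (312) but leaves 2 k$ idle.
Dropping community garden frees 31 k$; slotting in job-training center + open-data portal (33 k$) lifts the total to 315 at 74 k$.
Next best is bridge inspection + job-training center + community garden at 313 (74 k$) — short by 2.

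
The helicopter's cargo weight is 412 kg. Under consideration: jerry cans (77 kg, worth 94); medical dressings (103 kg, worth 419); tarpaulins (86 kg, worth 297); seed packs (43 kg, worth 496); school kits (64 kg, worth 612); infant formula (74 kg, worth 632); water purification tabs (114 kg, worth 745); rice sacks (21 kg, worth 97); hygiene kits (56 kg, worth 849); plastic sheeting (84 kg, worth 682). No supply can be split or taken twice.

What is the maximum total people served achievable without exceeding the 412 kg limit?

3568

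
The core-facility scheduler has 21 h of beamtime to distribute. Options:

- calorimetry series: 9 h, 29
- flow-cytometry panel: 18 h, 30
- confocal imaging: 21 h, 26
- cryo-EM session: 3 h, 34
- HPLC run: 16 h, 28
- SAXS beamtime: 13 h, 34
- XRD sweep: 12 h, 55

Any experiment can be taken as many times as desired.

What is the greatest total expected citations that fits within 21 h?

238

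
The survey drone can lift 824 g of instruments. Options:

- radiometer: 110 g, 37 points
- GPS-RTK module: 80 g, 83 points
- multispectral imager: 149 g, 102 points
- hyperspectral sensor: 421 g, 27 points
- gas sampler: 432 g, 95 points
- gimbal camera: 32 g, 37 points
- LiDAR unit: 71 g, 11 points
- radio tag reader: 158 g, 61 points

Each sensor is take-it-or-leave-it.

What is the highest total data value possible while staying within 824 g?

Density check — gimbal camera 1.16, GPS-RTK module 1.04, multispectral imager 0.68, radio tag reader 0.39 are the best per g.
Taking the top-ratio sensors first gives radiometer + GPS-RTK module + multispectral imager + gimbal camera + LiDAR unit + radio tag reader for 331 (600 g).
Dropping LiDAR unit and radio tag reader frees 229 g; slotting in gas sampler (432 g) lifts the total to 354 at 803 g.

354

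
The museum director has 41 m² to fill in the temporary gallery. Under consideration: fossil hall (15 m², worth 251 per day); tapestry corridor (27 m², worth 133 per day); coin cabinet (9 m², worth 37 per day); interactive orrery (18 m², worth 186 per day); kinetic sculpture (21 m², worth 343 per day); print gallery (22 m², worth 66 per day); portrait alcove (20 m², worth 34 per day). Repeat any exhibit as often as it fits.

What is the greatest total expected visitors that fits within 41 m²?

594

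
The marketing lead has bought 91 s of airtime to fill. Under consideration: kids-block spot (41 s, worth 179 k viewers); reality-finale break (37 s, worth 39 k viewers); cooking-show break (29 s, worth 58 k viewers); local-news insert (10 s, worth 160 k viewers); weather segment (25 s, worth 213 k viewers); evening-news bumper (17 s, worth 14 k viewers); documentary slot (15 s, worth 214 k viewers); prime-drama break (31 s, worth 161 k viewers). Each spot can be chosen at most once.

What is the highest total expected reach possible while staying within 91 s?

766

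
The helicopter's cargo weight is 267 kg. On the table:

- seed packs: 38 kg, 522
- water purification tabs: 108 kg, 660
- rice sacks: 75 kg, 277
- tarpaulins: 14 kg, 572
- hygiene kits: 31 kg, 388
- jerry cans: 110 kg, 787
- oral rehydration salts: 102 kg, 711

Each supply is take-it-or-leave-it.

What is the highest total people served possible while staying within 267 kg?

2592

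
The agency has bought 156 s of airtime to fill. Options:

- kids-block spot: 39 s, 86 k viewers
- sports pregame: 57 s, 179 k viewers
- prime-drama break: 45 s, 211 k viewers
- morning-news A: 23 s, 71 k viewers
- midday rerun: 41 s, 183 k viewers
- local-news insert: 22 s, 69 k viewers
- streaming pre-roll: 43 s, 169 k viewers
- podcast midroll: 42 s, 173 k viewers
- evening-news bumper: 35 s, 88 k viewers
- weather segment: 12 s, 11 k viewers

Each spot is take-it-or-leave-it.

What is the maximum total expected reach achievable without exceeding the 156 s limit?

A density-first pass picks prime-drama break + midday rerun + local-news insert + podcast midroll — 636 at 150 s.
The 22 s tied up in local-news insert is better spent on morning-news A — total rises to 638 (151 s).
Nothing else within 156 s beats 638.

638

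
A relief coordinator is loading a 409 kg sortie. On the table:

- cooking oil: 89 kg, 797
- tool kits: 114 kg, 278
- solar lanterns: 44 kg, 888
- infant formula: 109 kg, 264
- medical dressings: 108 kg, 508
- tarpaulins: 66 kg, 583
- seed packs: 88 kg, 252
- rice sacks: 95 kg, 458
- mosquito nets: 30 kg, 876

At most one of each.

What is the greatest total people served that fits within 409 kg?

By people served per kg: mosquito nets 29.20, solar lanterns 20.18, cooking oil 8.96 lead.
The ratio heuristic lands on cooking oil + solar lanterns + tarpaulins + rice sacks + mosquito nets (3602) but leaves 85 kg idle.
Dropping rice sacks frees 95 kg; slotting in medical dressings (108 kg) lifts the total to 3652 at 337 kg.
Nothing else within 409 kg beats 3652.

3652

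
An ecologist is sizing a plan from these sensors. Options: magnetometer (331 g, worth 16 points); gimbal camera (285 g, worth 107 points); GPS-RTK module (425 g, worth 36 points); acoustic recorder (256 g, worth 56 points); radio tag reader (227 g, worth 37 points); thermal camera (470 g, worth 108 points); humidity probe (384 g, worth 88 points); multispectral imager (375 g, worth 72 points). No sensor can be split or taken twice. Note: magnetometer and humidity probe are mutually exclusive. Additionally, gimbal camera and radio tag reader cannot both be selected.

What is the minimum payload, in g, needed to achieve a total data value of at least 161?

541

Minimise g subject to total data value ≥ 161.
gimbal camera + acoustic recorder: 163 data value at 541 g.
No combination under 541 g hits 161.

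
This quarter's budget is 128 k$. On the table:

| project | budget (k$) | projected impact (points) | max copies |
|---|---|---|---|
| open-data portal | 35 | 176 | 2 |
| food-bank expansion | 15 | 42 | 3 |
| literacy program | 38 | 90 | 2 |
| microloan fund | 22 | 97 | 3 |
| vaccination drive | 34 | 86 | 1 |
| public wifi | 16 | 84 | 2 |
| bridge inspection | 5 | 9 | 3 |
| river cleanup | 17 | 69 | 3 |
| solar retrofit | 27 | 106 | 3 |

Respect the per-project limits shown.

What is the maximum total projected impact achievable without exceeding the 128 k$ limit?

617

By projected impact per k$: public wifi 5.25, open-data portal 5.03, microloan fund 4.41 lead.
2×open-data portal + microloan fund + 2×public wifi uses 124 of the 128 k$ and totals 617.
No other feasible combination exceeds 617.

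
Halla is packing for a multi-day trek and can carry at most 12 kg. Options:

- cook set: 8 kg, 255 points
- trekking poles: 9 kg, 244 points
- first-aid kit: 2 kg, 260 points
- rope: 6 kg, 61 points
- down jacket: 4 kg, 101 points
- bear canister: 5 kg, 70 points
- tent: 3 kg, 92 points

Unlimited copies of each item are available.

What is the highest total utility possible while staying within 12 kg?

1560

Taking 6×first-aid kit: 12 kg used, 1560 in utility.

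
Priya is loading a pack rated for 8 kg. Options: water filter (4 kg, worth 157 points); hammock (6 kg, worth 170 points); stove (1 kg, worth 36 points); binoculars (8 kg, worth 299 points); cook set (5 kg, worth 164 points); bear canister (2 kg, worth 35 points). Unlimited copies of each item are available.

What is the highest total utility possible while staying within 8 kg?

314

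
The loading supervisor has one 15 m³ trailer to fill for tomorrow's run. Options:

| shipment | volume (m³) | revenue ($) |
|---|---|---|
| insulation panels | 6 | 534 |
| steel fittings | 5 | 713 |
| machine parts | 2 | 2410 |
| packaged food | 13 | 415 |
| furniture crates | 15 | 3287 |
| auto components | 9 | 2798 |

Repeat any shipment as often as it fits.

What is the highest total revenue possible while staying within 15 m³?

16870

The ratio ordering already packs tightly: 7×machine parts, 14 m³, 16870.
Nothing else within 15 m³ beats 16870.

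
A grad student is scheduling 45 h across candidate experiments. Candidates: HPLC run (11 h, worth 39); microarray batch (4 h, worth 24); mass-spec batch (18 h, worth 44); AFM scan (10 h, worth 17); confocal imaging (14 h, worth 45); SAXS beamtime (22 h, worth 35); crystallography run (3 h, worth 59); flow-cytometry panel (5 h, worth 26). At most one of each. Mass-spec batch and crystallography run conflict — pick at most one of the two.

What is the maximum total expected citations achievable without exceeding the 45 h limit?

193

Ranking by ratio (expected citations/h): crystallography run 19.67, microarray batch 6.00, flow-cytometry panel 5.20, HPLC run 3.55.
The ratio ordering already packs tightly: HPLC run + microarray batch + confocal imaging + crystallography run + flow-cytometry panel, 37 h, 193.
The closest alternative, HPLC run + AFM scan + confocal imaging + crystallography run + flow-cytometry panel, reaches only 186.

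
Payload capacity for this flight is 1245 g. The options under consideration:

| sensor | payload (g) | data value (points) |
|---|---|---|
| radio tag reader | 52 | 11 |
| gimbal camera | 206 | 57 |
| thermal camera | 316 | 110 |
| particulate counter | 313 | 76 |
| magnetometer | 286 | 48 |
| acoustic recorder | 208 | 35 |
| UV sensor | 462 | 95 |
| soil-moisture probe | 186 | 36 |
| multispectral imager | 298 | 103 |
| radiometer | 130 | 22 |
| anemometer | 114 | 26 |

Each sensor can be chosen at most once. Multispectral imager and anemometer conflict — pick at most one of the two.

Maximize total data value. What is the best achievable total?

357

Best packing: radio tag reader + gimbal camera + thermal camera + particulate counter + multispectral imager — 1185 g, 357 total.
The closest alternative, thermal camera + particulate counter + soil-moisture probe + multispectral imager + radiometer, reaches only 347.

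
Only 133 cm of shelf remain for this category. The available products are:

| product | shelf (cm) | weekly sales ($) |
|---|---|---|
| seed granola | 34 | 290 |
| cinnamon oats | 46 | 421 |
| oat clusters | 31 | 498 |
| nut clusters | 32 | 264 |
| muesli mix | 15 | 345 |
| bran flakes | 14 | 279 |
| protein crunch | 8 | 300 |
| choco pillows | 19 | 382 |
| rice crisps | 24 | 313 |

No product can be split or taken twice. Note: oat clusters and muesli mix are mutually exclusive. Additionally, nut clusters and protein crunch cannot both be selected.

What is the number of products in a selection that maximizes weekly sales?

Optimal total is 2062.
seed granola + oat clusters + bran flakes + protein crunch + choco pillows + rice crisps hits 2062 at 130 cm.
Any selection reaching 2062 contains exactly 6 products.

6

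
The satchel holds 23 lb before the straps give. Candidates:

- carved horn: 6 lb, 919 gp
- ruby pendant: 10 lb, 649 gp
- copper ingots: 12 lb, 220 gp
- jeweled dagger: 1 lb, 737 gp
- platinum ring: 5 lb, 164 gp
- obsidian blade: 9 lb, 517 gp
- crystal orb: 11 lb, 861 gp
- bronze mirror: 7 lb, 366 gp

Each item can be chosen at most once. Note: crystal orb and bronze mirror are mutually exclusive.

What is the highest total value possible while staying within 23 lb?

2681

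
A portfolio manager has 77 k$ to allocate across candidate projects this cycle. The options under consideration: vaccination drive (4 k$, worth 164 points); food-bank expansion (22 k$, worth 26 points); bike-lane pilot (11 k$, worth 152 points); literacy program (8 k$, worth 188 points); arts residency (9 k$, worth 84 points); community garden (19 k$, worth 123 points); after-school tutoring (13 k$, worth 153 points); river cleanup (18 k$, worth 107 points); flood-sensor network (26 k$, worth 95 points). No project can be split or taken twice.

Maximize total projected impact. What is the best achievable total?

A density-first pass picks vaccination drive + bike-lane pilot + literacy program + arts residency + community garden + after-school tutoring — 864 at 64 k$.
Dropping arts residency frees 9 k$; slotting in river cleanup (18 k$) lifts the total to 887 at 73 k$.
That's the maximum — no swap from here does better than 887.

887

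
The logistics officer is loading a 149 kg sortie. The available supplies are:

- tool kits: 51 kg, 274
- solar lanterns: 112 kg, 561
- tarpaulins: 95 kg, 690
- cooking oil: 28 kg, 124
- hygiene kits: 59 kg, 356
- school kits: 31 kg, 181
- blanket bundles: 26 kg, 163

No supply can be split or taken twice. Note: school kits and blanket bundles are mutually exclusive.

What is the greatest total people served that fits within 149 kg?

977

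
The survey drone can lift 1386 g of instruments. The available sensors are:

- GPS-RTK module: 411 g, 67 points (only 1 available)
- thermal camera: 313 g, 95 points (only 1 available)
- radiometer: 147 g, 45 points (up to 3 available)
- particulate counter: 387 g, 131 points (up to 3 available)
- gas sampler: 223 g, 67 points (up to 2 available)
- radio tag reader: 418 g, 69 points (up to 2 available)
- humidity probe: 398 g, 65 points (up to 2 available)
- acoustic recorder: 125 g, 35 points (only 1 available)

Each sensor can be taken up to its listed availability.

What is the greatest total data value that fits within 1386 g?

460

Ranking by ratio (data value/g): particulate counter 0.34, radiometer 0.31, thermal camera 0.30.
Taking the top-ratio sensors first gives radiometer + 3×particulate counter for 438 (1308 g).
The 147 g tied up in radiometer is better spent on gas sampler — total rises to 460 (1384 g).
No other feasible combination exceeds 460.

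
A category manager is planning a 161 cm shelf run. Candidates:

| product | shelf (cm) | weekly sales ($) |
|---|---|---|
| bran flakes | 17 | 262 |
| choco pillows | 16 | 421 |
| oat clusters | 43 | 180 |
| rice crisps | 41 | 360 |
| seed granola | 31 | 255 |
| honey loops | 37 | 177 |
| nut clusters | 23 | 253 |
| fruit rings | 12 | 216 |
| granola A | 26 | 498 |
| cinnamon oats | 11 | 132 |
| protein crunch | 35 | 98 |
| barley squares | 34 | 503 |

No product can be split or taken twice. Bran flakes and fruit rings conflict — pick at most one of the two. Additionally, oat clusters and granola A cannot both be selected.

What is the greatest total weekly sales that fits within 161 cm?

By weekly sales per cm: choco pillows 26.31, granola A 19.15, fruit rings 18.00 lead.
Taking bran flakes + choco pillows + seed granola + nut clusters + granola A + cinnamon oats + barley squares: 158 cm used, 2324 in weekly sales.
Runner-up bran flakes + choco pillows + rice crisps + nut clusters + granola A + barley squares tops out at 2297.

2324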